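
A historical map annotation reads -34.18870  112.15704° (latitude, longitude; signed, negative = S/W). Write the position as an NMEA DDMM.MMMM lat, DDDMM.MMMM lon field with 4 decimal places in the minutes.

Latitude is negative → S; |value| = 34.188700
Lat: 34° + 0.188700 × 60 = 34° 11.322000′
λ: minutes = (112.157040 − 112) × 60 = 9.422400

3411.3220,S / 11209.4224,E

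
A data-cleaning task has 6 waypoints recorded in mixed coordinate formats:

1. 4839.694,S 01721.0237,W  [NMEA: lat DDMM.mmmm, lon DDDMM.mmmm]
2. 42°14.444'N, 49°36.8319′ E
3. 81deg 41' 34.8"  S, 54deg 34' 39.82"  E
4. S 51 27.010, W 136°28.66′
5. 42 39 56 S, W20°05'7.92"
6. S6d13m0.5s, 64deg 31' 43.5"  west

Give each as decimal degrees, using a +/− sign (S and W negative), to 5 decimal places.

Point 1:
  φ: split at 2 digits → 48° and 39.694′; 48 + 39.694/60 = 48.661567
  S → negative
  Lon: split at 3 digits → 017° and 21.0237′; 17 + 21.0237/60 = 17.350395
  W → negative
Point 2:
  φ: 14.444′ = 0.240733°; total 42.240733
  N ⇒ keep positive
  Lon: 36.8319′ = 0.613865°; total 49.613865
  E ⇒ keep positive
Point 3:
  Latitude: 81 + 41/60 + 34.8/3600 = 81.693000
  hemisphere S, so the sign is −
  λ: 54 + 34/60 + 39.82/3600 = 54.577728
  E → positive
Point 4:
  Lat: 27.01′ = 0.450167°; total 51.450167
  hemisphere S, so the sign is −
  Lon: 28.66′ = 0.477667°; total 136.477667
  W ⇒ negate
Point 5:
  Lat: 39′ + 56″ = 39.93333′; 42 + 39.93333/60 = 42.665556
  S → negative
  Longitude: 5′ + 7.92″ = 5.13200′; 20 + 5.13200/60 = 20.085533
  W → negative
Point 6:
  Latitude: 13′ + 0.5″ = 13.00833′; 6 + 13.00833/60 = 6.216806
  S ⇒ negate
  Longitude: 64° + 31/60 + 43.5/3600 = 64 + 0.516667 + 0.012083 = 64.528750
  W ⇒ negate

1. -48.66157, -17.35040
2. 42.24073, 49.61387
3. -81.69300, 54.57773
4. -51.45017, -136.47767
5. -42.66556, -20.08553
6. -6.21681, -64.52875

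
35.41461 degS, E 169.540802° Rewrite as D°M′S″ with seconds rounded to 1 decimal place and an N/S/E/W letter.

φ: 0.414610° → 24.87660′; 0.87660 × 60 = 52.596″
Lon: whole degrees 169; 32.44812′ → 32′ and 26.887″

35°24′52.6″ S, 169°32′26.9″ E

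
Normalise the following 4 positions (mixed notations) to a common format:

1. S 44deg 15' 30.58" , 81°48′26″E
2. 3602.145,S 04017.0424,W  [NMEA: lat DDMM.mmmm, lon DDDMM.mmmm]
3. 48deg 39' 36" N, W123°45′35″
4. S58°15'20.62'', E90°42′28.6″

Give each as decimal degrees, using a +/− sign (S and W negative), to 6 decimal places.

Point 1:
  Latitude: 44 + 15/60 + 30.58/3600 = 44.2584944
  S → negative
  Longitude: 81 + 48/60 + 26/3600 = 81.8072222
  E ⇒ keep positive
Point 2:
  φ: split at 2 digits → 36° and 2.145′; 36 + 2.145/60 = 36.0357500
  S ⇒ negate
  Longitude: split at 3 digits → 040° and 17.0424′; 40 + 17.0424/60 = 40.2840400
  hemisphere W, so the sign is −
Point 3:
  Latitude: 39′ + 36″ = 39.60000′; 48 + 39.60000/60 = 48.6600000
  N ⇒ keep positive
  Lon: 123 + 45/60 + 35/3600 = 123.7597222
  W ⇒ negate
Point 4:
  Lat: 58 + 15/60 + 20.62/3600 = 58.2557278
  S → negative
  Lon: 90° + 42/60 + 28.6/3600 = 90 + 0.700000 + 0.007944 = 90.7079444
  E → positive

1. -44.258494, 81.807222
2. -36.035750, -40.284040
3. 48.660000, -123.759722
4. -58.255728, 90.707944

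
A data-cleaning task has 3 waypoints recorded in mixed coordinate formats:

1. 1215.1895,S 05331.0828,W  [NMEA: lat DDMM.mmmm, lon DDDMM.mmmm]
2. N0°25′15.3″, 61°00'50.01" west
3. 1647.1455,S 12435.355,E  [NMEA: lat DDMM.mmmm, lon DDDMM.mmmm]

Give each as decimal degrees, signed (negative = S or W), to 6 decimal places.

Point 1:
  Lat: degrees = first 2 digits = 12, minutes = 15.1895; 12 + 15.1895/60 = 12.2531583
  S → negative
  Lon: degrees = first 3 digits = 53, minutes = 31.0828; 53 + 31.0828/60 = 53.5180467
  W ⇒ negate
Point 2:
  Latitude: 0 + 25/60 + 15.3/3600 = 0.4209167
  N ⇒ keep positive
  Lon: 61° + 0/60 + 50.01/3600 = 61 + 0.000000 + 0.013892 = 61.0138917
  W ⇒ negate
Point 3:
  Lat: degrees = first 2 digits = 16, minutes = 47.1455; 16 + 47.1455/60 = 16.7857583
  hemisphere S, so the sign is −
  Lon: split at 3 digits → 124° and 35.355′; 124 + 35.355/60 = 124.5892500
  E ⇒ keep positive

1. -12.253158, -53.518047
2. 0.420917, -61.013892
3. -16.785758, 124.589250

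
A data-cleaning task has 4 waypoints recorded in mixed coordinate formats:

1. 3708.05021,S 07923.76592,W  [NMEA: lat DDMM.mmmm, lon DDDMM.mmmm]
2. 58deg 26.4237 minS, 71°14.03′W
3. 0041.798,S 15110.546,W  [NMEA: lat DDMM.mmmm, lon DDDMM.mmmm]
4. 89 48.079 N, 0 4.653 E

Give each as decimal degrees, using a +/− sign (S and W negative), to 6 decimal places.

1. -37.134170, -79.396099
2. -58.440395, -71.233833
3. -0.696633, -151.175767
4. 89.801317, 0.077550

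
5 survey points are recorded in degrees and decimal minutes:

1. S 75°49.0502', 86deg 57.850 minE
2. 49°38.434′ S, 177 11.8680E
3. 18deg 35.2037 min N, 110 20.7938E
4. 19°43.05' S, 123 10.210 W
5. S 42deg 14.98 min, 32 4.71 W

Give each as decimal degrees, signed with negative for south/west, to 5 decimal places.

1. -75.81750, 86.96417
2. -49.64057, 177.19780
3. 18.58673, 110.34656
4. -19.71750, -123.17017
5. -42.24967, -32.07850

Point 1:
  Latitude: 49.0502′ = 0.817503°; total 75.817503
  S → negative
  Longitude: 86 + 57.85/60 = 86.964167
  E → positive
Point 2:
  Latitude: 38.434′ = 0.640567°; total 49.640567
  hemisphere S, so the sign is −
  λ: 177 + 11.868/60 = 177.197800
  E ⇒ keep positive
Point 3:
  Lat: 18 + 35.2037/60 = 18.586728
  N → positive
  λ: 110 + 20.7938/60 = 110.346563
  E ⇒ keep positive
Point 4:
  Lat: 19 + 43.05/60 = 19.717500
  S → negative
  Lon: 123 + 10.21/60 = 123.170167
  hemisphere W, so the sign is −
Point 5:
  φ: 14.98′ = 0.249667°; total 42.249667
  hemisphere S, so the sign is −
  λ: 32 + 4.71/60 = 32.078500
  W ⇒ negate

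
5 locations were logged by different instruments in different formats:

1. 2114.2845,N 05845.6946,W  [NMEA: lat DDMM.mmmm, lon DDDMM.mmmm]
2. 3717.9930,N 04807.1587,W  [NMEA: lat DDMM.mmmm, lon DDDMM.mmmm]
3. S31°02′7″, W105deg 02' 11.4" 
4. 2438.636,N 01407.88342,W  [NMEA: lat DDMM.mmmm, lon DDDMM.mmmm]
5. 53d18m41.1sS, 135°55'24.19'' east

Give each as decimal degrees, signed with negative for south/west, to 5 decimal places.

Point 1:
  Lat: split at 2 digits → 21° and 14.2845′; 21 + 14.2845/60 = 21.238075
  N → positive
  λ: degrees = first 3 digits = 58, minutes = 45.6946; 58 + 45.6946/60 = 58.761577
  hemisphere W, so the sign is −
Point 2:
  φ: split at 2 digits → 37° and 17.993′; 37 + 17.993/60 = 37.299883
  N ⇒ keep positive
  λ: degrees = first 3 digits = 48, minutes = 7.1587; 48 + 7.1587/60 = 48.119312
  W → negative
Point 3:
  φ: 31° + 2/60 + 7/3600 = 31 + 0.033333 + 0.001944 = 31.035278
  hemisphere S, so the sign is −
  λ: 2′ + 11.4″ = 2.19000′; 105 + 2.19000/60 = 105.036500
  W ⇒ negate
Point 4:
  φ: degrees = first 2 digits = 24, minutes = 38.636; 24 + 38.636/60 = 24.643933
  N → positive
  Lon: degrees = first 3 digits = 14, minutes = 7.88342; 14 + 7.88342/60 = 14.131390
  hemisphere W, so the sign is −
Point 5:
  φ: 53° + 18/60 + 41.1/3600 = 53 + 0.300000 + 0.011417 = 53.311417
  hemisphere S, so the sign is −
  Lon: 135° + 55/60 + 24.19/3600 = 135 + 0.916667 + 0.006719 = 135.923386
  E → positive

1. 21.23808, -58.76158
2. 37.29988, -48.11931
3. -31.03528, -105.03650
4. 24.64393, -14.13139
5. -53.31142, 135.92339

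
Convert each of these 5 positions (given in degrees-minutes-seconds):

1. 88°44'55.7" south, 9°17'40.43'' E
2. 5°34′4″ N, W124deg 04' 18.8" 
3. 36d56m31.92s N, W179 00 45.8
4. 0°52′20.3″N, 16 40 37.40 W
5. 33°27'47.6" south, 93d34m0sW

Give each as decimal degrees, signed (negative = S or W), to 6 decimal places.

1. -88.748806, 9.294564
2. 5.567778, -124.071889
3. 36.942200, -179.012722
4. 0.872306, -16.677056
5. -33.463222, -93.566667

Point 1:
  Latitude: 44′ + 55.7″ = 44.92833′; 88 + 44.92833/60 = 88.7488056
  hemisphere S, so the sign is −
  λ: 17′ + 40.43″ = 17.67383′; 9 + 17.67383/60 = 9.2945639
  E ⇒ keep positive
Point 2:
  φ: 34′ + 4″ = 34.06667′; 5 + 34.06667/60 = 5.5677778
  N → positive
  Longitude: 124 + 4/60 + 18.8/3600 = 124.0718889
  W ⇒ negate
Point 3:
  Lat: 36 + 56/60 + 31.92/3600 = 36.9422000
  N → positive
  λ: 179 + 0/60 + 45.8/3600 = 179.0127222
  W ⇒ negate
Point 4:
  Lat: 0 + 52/60 + 20.3/3600 = 0.8723056
  N ⇒ keep positive
  Lon: 16 + 40/60 + 37.4/3600 = 16.6770556
  W → negative
Point 5:
  Lat: 33 + 27/60 + 47.6/3600 = 33.4632222
  S → negative
  λ: 34′ + 0″ = 34.00000′; 93 + 34.00000/60 = 93.5666667
  W → negative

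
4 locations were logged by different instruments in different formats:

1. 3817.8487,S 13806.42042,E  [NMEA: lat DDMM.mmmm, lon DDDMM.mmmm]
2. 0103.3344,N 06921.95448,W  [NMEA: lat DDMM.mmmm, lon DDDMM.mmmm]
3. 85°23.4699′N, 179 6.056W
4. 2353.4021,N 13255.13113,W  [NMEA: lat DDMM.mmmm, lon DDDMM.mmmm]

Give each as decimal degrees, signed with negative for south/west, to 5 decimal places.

1. -38.29748, 138.10701
2. 1.05557, -69.36591
3. 85.39117, -179.10093
4. 23.89004, -132.91885

Point 1:
  Lat: split at 2 digits → 38° and 17.8487′; 38 + 17.8487/60 = 38.297478
  S → negative
  Lon: split at 3 digits → 138° and 6.42042′; 138 + 6.42042/60 = 138.107007
  E ⇒ keep positive
Point 2:
  Lat: degrees = first 2 digits = 1, minutes = 3.3344; 1 + 3.3344/60 = 1.055573
  N ⇒ keep positive
  Longitude: degrees = first 3 digits = 69, minutes = 21.95448; 69 + 21.95448/60 = 69.365908
  hemisphere W, so the sign is −
Point 3:
  Latitude: 23.4699′ = 0.391165°; total 85.391165
  N → positive
  λ: 6.056′ = 0.100933°; total 179.100933
  W ⇒ negate
Point 4:
  Lat: degrees = first 2 digits = 23, minutes = 53.4021; 23 + 53.4021/60 = 23.890035
  N ⇒ keep positive
  Longitude: split at 3 digits → 132° and 55.13113′; 132 + 55.13113/60 = 132.918852
  W → negative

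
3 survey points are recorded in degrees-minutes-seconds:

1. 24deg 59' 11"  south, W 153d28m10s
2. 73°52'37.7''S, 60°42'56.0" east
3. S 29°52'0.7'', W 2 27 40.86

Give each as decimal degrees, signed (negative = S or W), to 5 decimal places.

1. -24.98639, -153.46944
2. -73.87714, 60.71556
3. -29.86686, -2.46135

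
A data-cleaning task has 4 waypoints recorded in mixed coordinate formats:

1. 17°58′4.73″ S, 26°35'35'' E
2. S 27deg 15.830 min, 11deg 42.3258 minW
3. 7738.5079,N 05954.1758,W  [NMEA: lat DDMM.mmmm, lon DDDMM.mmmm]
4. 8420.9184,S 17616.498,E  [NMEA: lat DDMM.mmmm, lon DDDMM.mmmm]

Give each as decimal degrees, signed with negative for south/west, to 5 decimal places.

Point 1:
  φ: 58′ + 4.73″ = 58.07883′; 17 + 58.07883/60 = 17.967981
  S ⇒ negate
  λ: 26 + 35/60 + 35/3600 = 26.593056
  E ⇒ keep positive
Point 2:
  Lat: 15.83′ = 0.263833°; total 27.263833
  S → negative
  Lon: 11 + 42.3258/60 = 11.705430
  W → negative
Point 3:
  Latitude: degrees = first 2 digits = 77, minutes = 38.5079; 77 + 38.5079/60 = 77.641798
  N → positive
  Lon: split at 3 digits → 059° and 54.1758′; 59 + 54.1758/60 = 59.902930
  W ⇒ negate
Point 4:
  φ: split at 2 digits → 84° and 20.9184′; 84 + 20.9184/60 = 84.348640
  S → negative
  Lon: split at 3 digits → 176° and 16.498′; 176 + 16.498/60 = 176.274967
  E ⇒ keep positive

1. -17.96798, 26.59306
2. -27.26383, -11.70543
3. 77.64180, -59.90293
4. -84.34864, 176.27497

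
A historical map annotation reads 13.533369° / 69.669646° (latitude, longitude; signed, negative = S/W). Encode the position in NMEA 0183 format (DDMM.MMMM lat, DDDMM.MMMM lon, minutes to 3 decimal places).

1332.002,N / 06940.179,E

Latitude: 13° + 0.533369 × 60 = 13° 32.00214′
Lon: 69° + 0.669646 × 60 = 69° 40.17876′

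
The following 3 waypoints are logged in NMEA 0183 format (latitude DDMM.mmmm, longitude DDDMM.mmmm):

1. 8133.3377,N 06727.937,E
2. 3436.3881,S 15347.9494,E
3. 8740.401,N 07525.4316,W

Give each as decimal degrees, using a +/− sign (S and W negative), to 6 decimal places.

Point 1:
  φ: degrees = first 2 digits = 81, minutes = 33.3377; 81 + 33.3377/60 = 81.5556283
  N → positive
  λ: split at 3 digits → 067° and 27.937′; 67 + 27.937/60 = 67.4656167
  E ⇒ keep positive
Point 2:
  φ: degrees = first 2 digits = 34, minutes = 36.3881; 34 + 36.3881/60 = 34.6064683
  S → negative
  Longitude: split at 3 digits → 153° and 47.9494′; 153 + 47.9494/60 = 153.7991567
  E ⇒ keep positive
Point 3:
  φ: degrees = first 2 digits = 87, minutes = 40.401; 87 + 40.401/60 = 87.6733500
  N → positive
  Longitude: split at 3 digits → 075° and 25.4316′; 75 + 25.4316/60 = 75.4238600
  W ⇒ negate

1. 81.555628, 67.465617
2. -34.606468, 153.799157
3. 87.673350, -75.423860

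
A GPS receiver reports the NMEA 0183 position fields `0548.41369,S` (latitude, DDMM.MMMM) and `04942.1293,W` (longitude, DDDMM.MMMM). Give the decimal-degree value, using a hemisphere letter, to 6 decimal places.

5.806895° S, 49.702155° W

Lat: split at 2 digits → 05° and 48.41369′; 5 + 48.41369/60 = 5.8068948
Lon: split at 3 digits → 049° and 42.1293′; 49 + 42.1293/60 = 49.7021550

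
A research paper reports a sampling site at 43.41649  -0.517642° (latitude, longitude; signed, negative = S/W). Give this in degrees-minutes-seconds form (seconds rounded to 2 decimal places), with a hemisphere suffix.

43°24′59.36″ N, 0°31′3.51″ W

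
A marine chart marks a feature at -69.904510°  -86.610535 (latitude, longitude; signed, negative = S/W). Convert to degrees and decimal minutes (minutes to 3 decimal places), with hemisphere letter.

69° 54.271′ S, 86° 36.632′ W

Latitude is negative → S; |value| = 69.904510
φ: fractional part 0.904510 → 54.27060 minutes
Longitude is negative → W; |value| = 86.610535
λ: minutes = (86.610535 − 86) × 60 = 36.63210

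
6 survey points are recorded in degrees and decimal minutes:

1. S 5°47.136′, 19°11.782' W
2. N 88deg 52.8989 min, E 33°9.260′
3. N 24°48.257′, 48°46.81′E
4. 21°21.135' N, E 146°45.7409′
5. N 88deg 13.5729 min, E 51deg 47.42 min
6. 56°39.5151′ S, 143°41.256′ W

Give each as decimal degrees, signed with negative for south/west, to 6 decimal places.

Point 1:
  Latitude: 5 + 47.136/60 = 5.7856000
  hemisphere S, so the sign is −
  Lon: 11.782′ = 0.196367°; total 19.1963667
  hemisphere W, so the sign is −
Point 2:
  φ: 52.8989′ = 0.881648°; total 88.8816483
  N → positive
  Lon: 9.26′ = 0.154333°; total 33.1543333
  E → positive
Point 3:
  φ: 48.257′ = 0.804283°; total 24.8042833
  N ⇒ keep positive
  Longitude: 46.81′ = 0.780167°; total 48.7801667
  E → positive
Point 4:
  Lat: 21 + 21.135/60 = 21.3522500
  N → positive
  Longitude: 146 + 45.7409/60 = 146.7623483
  E ⇒ keep positive
Point 5:
  Latitude: 88 + 13.5729/60 = 88.2262150
  N ⇒ keep positive
  λ: 47.42′ = 0.790333°; total 51.7903333
  E → positive
Point 6:
  Lat: 39.5151′ = 0.658585°; total 56.6585850
  hemisphere S, so the sign is −
  λ: 143 + 41.256/60 = 143.6876000
  hemisphere W, so the sign is −

1. -5.785600, -19.196367
2. 88.881648, 33.154333
3. 24.804283, 48.780167
4. 21.352250, 146.762348
5. 88.226215, 51.790333
6. -56.658585, -143.687600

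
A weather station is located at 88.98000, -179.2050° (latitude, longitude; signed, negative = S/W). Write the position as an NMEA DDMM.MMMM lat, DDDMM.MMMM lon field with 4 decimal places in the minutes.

8858.8000,N / 17912.3000,W

φ: 88° + 0.980000 × 60 = 88° 58.800000′
Longitude is negative → W; |value| = 179.205000
Lon: fractional part 0.205000 → 12.300000 minutes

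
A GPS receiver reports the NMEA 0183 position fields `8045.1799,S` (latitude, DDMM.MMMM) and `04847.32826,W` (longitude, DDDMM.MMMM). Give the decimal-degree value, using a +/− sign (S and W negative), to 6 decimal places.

-80.752998, -48.788804

φ: split at 2 digits → 80° and 45.1799′; 80 + 45.1799/60 = 80.7529983
hemisphere S, so the sign is −
Lon: split at 3 digits → 048° and 47.32826′; 48 + 47.32826/60 = 48.7888043
hemisphere W, so the sign is −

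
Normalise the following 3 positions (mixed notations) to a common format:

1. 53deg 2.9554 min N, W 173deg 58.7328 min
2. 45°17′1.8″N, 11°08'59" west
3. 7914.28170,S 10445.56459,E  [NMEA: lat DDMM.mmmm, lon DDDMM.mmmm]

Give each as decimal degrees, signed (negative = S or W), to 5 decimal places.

Point 1:
  φ: 53 + 2.9554/60 = 53.049257
  N ⇒ keep positive
  Lon: 58.7328′ = 0.978880°; total 173.978880
  W → negative
Point 2:
  φ: 17′ + 1.8″ = 17.03000′; 45 + 17.03000/60 = 45.283833
  N ⇒ keep positive
  Lon: 11 + 8/60 + 59/3600 = 11.149722
  W ⇒ negate
Point 3:
  Latitude: degrees = first 2 digits = 79, minutes = 14.2817; 79 + 14.2817/60 = 79.238028
  S ⇒ negate
  Longitude: split at 3 digits → 104° and 45.56459′; 104 + 45.56459/60 = 104.759410
  E ⇒ keep positive

1. 53.04926, -173.97888
2. 45.28383, -11.14972
3. -79.23803, 104.75941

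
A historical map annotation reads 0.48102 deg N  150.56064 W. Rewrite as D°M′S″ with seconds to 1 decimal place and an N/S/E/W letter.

Lat: whole degrees 0; 28.86120′ → 28′ and 51.672″
λ: 0.560640 × 60 = 33.63840′ → 33′, remainder × 60 = 38.304″

0°28′51.7″ N, 150°33′38.3″ W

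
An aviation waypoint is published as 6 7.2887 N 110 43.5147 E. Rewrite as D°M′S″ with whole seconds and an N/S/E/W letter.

6°07′17″ N, 110°43′31″ E

Lat: fractional minutes 0.28870 × 60 = 17.32″
λ: fractional minutes 0.51470 × 60 = 30.88″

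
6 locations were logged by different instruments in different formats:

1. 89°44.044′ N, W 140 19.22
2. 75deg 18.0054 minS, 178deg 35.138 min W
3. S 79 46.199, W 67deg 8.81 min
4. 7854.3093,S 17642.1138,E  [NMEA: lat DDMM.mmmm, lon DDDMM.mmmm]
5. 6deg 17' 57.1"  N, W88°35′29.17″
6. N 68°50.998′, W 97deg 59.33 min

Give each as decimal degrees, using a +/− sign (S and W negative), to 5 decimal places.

Point 1:
  Lat: 89 + 44.044/60 = 89.734067
  N → positive
  Lon: 19.22′ = 0.320333°; total 140.320333
  W → negative
Point 2:
  Latitude: 18.0054′ = 0.300090°; total 75.300090
  S → negative
  Longitude: 178 + 35.138/60 = 178.585633
  hemisphere W, so the sign is −
Point 3:
  φ: 46.199′ = 0.769983°; total 79.769983
  S ⇒ negate
  Longitude: 67 + 8.81/60 = 67.146833
  W ⇒ negate
Point 4:
  φ: degrees = first 2 digits = 78, minutes = 54.3093; 78 + 54.3093/60 = 78.905155
  S ⇒ negate
  Longitude: degrees = first 3 digits = 176, minutes = 42.1138; 176 + 42.1138/60 = 176.701897
  E → positive
Point 5:
  Latitude: 6° + 17/60 + 57.1/3600 = 6 + 0.283333 + 0.015861 = 6.299194
  N → positive
  Longitude: 88 + 35/60 + 29.17/3600 = 88.591436
  hemisphere W, so the sign is −
Point 6:
  Lat: 50.998′ = 0.849967°; total 68.849967
  N ⇒ keep positive
  λ: 97 + 59.33/60 = 97.988833
  W ⇒ negate

1. 89.73407, -140.32033
2. -75.30009, -178.58563
3. -79.76998, -67.14683
4. -78.90516, 176.70190
5. 6.29919, -88.59144
6. 68.84997, -97.98883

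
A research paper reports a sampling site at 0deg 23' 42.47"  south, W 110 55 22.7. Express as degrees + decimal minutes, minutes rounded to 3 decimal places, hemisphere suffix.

0° 23.708′ S, 110° 55.378′ W

Latitude: 23 + 42.47/60 = 23.70783′
Lon: 55 + 22.7/60 = 55.37833′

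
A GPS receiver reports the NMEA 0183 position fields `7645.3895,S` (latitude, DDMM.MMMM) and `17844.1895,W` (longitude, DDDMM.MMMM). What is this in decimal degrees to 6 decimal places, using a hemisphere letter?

φ: split at 2 digits → 76° and 45.3895′; 76 + 45.3895/60 = 76.7564917
Longitude: split at 3 digits → 178° and 44.1895′; 178 + 44.1895/60 = 178.7364917

76.756492° S, 178.736492° W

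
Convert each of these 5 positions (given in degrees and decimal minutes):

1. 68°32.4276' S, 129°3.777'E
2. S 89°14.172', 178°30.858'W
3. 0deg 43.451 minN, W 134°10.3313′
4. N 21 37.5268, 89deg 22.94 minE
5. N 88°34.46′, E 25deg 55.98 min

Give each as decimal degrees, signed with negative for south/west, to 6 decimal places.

1. -68.540460, 129.062950
2. -89.236200, -178.514300
3. 0.724183, -134.172188
4. 21.625447, 89.382333
5. 88.574333, 25.933000

Point 1:
  Lat: 32.4276′ = 0.540460°; total 68.5404600
  S ⇒ negate
  Longitude: 129 + 3.777/60 = 129.0629500
  E → positive
Point 2:
  Latitude: 89 + 14.172/60 = 89.2362000
  S → negative
  Longitude: 178 + 30.858/60 = 178.5143000
  W ⇒ negate
Point 3:
  Lat: 0 + 43.451/60 = 0.7241833
  N ⇒ keep positive
  λ: 134 + 10.3313/60 = 134.1721883
  W → negative
Point 4:
  Latitude: 21 + 37.5268/60 = 21.6254467
  N ⇒ keep positive
  λ: 22.94′ = 0.382333°; total 89.3823333
  E ⇒ keep positive
Point 5:
  φ: 34.46′ = 0.574333°; total 88.5743333
  N ⇒ keep positive
  Lon: 55.98′ = 0.933000°; total 25.9330000
  E → positive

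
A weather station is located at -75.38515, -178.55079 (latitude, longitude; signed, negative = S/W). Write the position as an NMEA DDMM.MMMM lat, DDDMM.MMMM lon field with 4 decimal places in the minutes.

7523.1090,S / 17833.0474,W

Latitude is negative → S; |value| = 75.385150
φ: fractional part 0.385150 → 23.109000 minutes
Longitude is negative → W; |value| = 178.550790
Longitude: fractional part 0.550790 → 33.047400 minutes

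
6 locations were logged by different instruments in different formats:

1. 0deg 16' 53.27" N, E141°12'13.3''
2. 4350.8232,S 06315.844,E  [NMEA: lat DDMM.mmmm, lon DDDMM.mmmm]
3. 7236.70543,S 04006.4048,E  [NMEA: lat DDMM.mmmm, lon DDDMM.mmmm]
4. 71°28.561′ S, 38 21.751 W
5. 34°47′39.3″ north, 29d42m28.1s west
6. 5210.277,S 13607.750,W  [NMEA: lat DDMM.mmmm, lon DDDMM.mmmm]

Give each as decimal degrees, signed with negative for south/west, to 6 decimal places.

1. 0.281464, 141.203694
2. -43.847053, 63.264067
3. -72.611757, 40.106747
4. -71.476017, -38.362517
5. 34.794250, -29.707806
6. -52.171283, -136.129167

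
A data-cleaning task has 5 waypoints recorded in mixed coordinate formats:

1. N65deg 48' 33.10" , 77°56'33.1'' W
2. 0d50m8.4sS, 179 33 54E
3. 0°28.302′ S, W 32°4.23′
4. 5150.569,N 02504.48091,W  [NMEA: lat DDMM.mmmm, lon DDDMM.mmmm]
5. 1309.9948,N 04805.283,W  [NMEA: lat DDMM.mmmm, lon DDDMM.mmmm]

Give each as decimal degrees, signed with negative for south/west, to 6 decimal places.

Point 1:
  Lat: 48′ + 33.1″ = 48.55167′; 65 + 48.55167/60 = 65.8091944
  N ⇒ keep positive
  Longitude: 77 + 56/60 + 33.1/3600 = 77.9425278
  hemisphere W, so the sign is −
Point 2:
  φ: 0 + 50/60 + 8.4/3600 = 0.8356667
  hemisphere S, so the sign is −
  λ: 33′ + 54″ = 33.90000′; 179 + 33.90000/60 = 179.5650000
  E → positive
Point 3:
  Lat: 0 + 28.302/60 = 0.4717000
  S ⇒ negate
  Lon: 4.23′ = 0.070500°; total 32.0705000
  hemisphere W, so the sign is −
Point 4:
  Lat: split at 2 digits → 51° and 50.569′; 51 + 50.569/60 = 51.8428167
  N ⇒ keep positive
  Lon: degrees = first 3 digits = 25, minutes = 4.48091; 25 + 4.48091/60 = 25.0746818
  W ⇒ negate
Point 5:
  φ: degrees = first 2 digits = 13, minutes = 9.9948; 13 + 9.9948/60 = 13.1665800
  N ⇒ keep positive
  λ: split at 3 digits → 048° and 5.283′; 48 + 5.283/60 = 48.0880500
  W ⇒ negate

1. 65.809194, -77.942528
2. -0.835667, 179.565000
3. -0.471700, -32.070500
4. 51.842817, -25.074682
5. 13.166580, -48.088050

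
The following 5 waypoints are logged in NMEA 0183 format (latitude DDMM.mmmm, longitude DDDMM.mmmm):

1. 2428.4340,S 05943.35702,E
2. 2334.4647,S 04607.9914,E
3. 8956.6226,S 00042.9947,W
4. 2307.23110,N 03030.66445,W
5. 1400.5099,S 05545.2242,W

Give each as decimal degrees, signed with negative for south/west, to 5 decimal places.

1. -24.47390, 59.72262
2. -23.57441, 46.13319
3. -89.94371, -0.71658
4. 23.12052, -30.51107
5. -14.00850, -55.75374

Point 1:
  Lat: split at 2 digits → 24° and 28.434′; 24 + 28.434/60 = 24.473900
  S ⇒ negate
  Longitude: split at 3 digits → 059° and 43.35702′; 59 + 43.35702/60 = 59.722617
  E → positive
Point 2:
  Lat: split at 2 digits → 23° and 34.4647′; 23 + 34.4647/60 = 23.574412
  hemisphere S, so the sign is −
  λ: degrees = first 3 digits = 46, minutes = 7.9914; 46 + 7.9914/60 = 46.133190
  E → positive
Point 3:
  Lat: split at 2 digits → 89° and 56.6226′; 89 + 56.6226/60 = 89.943710
  S ⇒ negate
  Lon: split at 3 digits → 000° and 42.9947′; 0 + 42.9947/60 = 0.716578
  W ⇒ negate
Point 4:
  Lat: split at 2 digits → 23° and 7.2311′; 23 + 7.2311/60 = 23.120518
  N ⇒ keep positive
  Longitude: degrees = first 3 digits = 30, minutes = 30.66445; 30 + 30.66445/60 = 30.511074
  W ⇒ negate
Point 5:
  Latitude: split at 2 digits → 14° and 0.5099′; 14 + 0.5099/60 = 14.008498
  S → negative
  Lon: degrees = first 3 digits = 55, minutes = 45.2242; 55 + 45.2242/60 = 55.753737
  W → negative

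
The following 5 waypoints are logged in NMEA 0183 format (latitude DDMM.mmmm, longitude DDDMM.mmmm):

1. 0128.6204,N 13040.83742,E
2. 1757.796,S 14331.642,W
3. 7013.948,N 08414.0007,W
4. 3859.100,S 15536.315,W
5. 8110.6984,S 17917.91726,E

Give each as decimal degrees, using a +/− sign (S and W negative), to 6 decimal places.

1. 1.477007, 130.680624
2. -17.963267, -143.527367
3. 70.232467, -84.233345
4. -38.985000, -155.605250
5. -81.178307, 179.298621

Point 1:
  Latitude: degrees = first 2 digits = 1, minutes = 28.6204; 1 + 28.6204/60 = 1.4770067
  N → positive
  λ: split at 3 digits → 130° and 40.83742′; 130 + 40.83742/60 = 130.6806237
  E ⇒ keep positive
Point 2:
  Latitude: split at 2 digits → 17° and 57.796′; 17 + 57.796/60 = 17.9632667
  S → negative
  λ: split at 3 digits → 143° and 31.642′; 143 + 31.642/60 = 143.5273667
  W → negative
Point 3:
  φ: degrees = first 2 digits = 70, minutes = 13.948; 70 + 13.948/60 = 70.2324667
  N → positive
  λ: split at 3 digits → 084° and 14.0007′; 84 + 14.0007/60 = 84.2333450
  W → negative
Point 4:
  Lat: split at 2 digits → 38° and 59.1′; 38 + 59.1/60 = 38.9850000
  S ⇒ negate
  Longitude: split at 3 digits → 155° and 36.315′; 155 + 36.315/60 = 155.6052500
  W ⇒ negate
Point 5:
  φ: degrees = first 2 digits = 81, minutes = 10.6984; 81 + 10.6984/60 = 81.1783067
  S ⇒ negate
  Lon: degrees = first 3 digits = 179, minutes = 17.91726; 179 + 17.91726/60 = 179.2986210
  E → positive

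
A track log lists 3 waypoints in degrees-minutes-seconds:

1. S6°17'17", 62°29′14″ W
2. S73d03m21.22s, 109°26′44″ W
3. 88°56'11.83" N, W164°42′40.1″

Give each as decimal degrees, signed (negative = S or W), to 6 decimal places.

1. -6.288056, -62.487222
2. -73.055894, -109.445556
3. 88.936619, -164.711139

Point 1:
  Lat: 17′ + 17″ = 17.28333′; 6 + 17.28333/60 = 6.2880556
  S ⇒ negate
  Lon: 62 + 29/60 + 14/3600 = 62.4872222
  hemisphere W, so the sign is −
Point 2:
  Latitude: 3′ + 21.22″ = 3.35367′; 73 + 3.35367/60 = 73.0558944
  S ⇒ negate
  Longitude: 109° + 26/60 + 44/3600 = 109 + 0.433333 + 0.012222 = 109.4455556
  W → negative
Point 3:
  Lat: 56′ + 11.83″ = 56.19717′; 88 + 56.19717/60 = 88.9366194
  N → positive
  λ: 164 + 42/60 + 40.1/3600 = 164.7111389
  hemisphere W, so the sign is −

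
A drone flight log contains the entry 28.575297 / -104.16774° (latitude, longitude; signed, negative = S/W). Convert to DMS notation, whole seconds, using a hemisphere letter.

28°34′31″ N, 104°10′4″ W

φ: 0.575297 × 60 = 34.51782′ → 34′, remainder × 60 = 31.07″
Longitude is negative → W; |value| = 104.167740
λ: 0.167740 × 60 = 10.06440′ → 10′, remainder × 60 = 3.86″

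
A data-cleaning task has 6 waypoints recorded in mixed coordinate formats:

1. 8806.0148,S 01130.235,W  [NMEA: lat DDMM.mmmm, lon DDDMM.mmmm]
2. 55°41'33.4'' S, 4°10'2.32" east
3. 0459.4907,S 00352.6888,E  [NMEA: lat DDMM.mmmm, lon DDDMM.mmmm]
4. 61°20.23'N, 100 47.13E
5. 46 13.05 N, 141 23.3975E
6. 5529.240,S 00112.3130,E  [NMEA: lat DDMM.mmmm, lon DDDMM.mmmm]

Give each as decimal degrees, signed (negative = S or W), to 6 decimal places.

1. -88.100247, -11.503917
2. -55.692611, 4.167311
3. -4.991512, 3.878147
4. 61.337167, 100.785500
5. 46.217500, 141.389958
6. -55.487333, 1.205217

Point 1:
  Latitude: split at 2 digits → 88° and 6.0148′; 88 + 6.0148/60 = 88.1002467
  S ⇒ negate
  λ: degrees = first 3 digits = 11, minutes = 30.235; 11 + 30.235/60 = 11.5039167
  W → negative
Point 2:
  Latitude: 55 + 41/60 + 33.4/3600 = 55.6926111
  hemisphere S, so the sign is −
  Lon: 4 + 10/60 + 2.32/3600 = 4.1673111
  E ⇒ keep positive
Point 3:
  φ: degrees = first 2 digits = 4, minutes = 59.4907; 4 + 59.4907/60 = 4.9915117
  hemisphere S, so the sign is −
  λ: degrees = first 3 digits = 3, minutes = 52.6888; 3 + 52.6888/60 = 3.8781467
  E ⇒ keep positive
Point 4:
  Latitude: 20.23′ = 0.337167°; total 61.3371667
  N ⇒ keep positive
  λ: 47.13′ = 0.785500°; total 100.7855000
  E ⇒ keep positive
Point 5:
  φ: 13.05′ = 0.217500°; total 46.2175000
  N → positive
  Longitude: 23.3975′ = 0.389958°; total 141.3899583
  E ⇒ keep positive
Point 6:
  Latitude: split at 2 digits → 55° and 29.24′; 55 + 29.24/60 = 55.4873333
  S ⇒ negate
  λ: split at 3 digits → 001° and 12.313′; 1 + 12.313/60 = 1.2052167
  E → positive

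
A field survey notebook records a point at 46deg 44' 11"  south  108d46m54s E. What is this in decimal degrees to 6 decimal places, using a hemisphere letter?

46.736389° S, 108.781667° E

Latitude: 46 + 44/60 + 11/3600 = 46.7363889
Longitude: 46′ + 54″ = 46.90000′; 108 + 46.90000/60 = 108.7816667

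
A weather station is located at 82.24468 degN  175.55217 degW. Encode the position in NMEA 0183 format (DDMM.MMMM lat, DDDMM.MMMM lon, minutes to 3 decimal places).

8214.681,N / 17533.130,W

φ: minutes = (82.244680 − 82) × 60 = 14.68080
Longitude: minutes = (175.552170 − 175) × 60 = 33.13020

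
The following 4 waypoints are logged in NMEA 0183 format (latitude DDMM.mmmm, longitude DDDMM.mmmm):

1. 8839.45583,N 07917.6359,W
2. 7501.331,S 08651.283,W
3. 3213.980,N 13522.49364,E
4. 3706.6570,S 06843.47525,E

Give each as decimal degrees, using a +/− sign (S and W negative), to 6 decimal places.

1. 88.657597, -79.293932
2. -75.022183, -86.854717
3. 32.233000, 135.374894
4. -37.110950, 68.724588

Point 1:
  Latitude: split at 2 digits → 88° and 39.45583′; 88 + 39.45583/60 = 88.6575972
  N ⇒ keep positive
  Lon: degrees = first 3 digits = 79, minutes = 17.6359; 79 + 17.6359/60 = 79.2939317
  hemisphere W, so the sign is −
Point 2:
  φ: degrees = first 2 digits = 75, minutes = 1.331; 75 + 1.331/60 = 75.0221833
  hemisphere S, so the sign is −
  λ: degrees = first 3 digits = 86, minutes = 51.283; 86 + 51.283/60 = 86.8547167
  W → negative
Point 3:
  φ: split at 2 digits → 32° and 13.98′; 32 + 13.98/60 = 32.2330000
  N → positive
  Longitude: split at 3 digits → 135° and 22.49364′; 135 + 22.49364/60 = 135.3748940
  E → positive
Point 4:
  φ: degrees = first 2 digits = 37, minutes = 6.657; 37 + 6.657/60 = 37.1109500
  S ⇒ negate
  λ: degrees = first 3 digits = 68, minutes = 43.47525; 68 + 43.47525/60 = 68.7245875
  E ⇒ keep positive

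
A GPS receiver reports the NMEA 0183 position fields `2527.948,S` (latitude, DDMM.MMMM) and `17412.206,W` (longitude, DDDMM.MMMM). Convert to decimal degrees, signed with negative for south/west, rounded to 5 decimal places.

-25.46580, -174.20343

Latitude: split at 2 digits → 25° and 27.948′; 25 + 27.948/60 = 25.465800
S → negative
Lon: split at 3 digits → 174° and 12.206′; 174 + 12.206/60 = 174.203433
W ⇒ negate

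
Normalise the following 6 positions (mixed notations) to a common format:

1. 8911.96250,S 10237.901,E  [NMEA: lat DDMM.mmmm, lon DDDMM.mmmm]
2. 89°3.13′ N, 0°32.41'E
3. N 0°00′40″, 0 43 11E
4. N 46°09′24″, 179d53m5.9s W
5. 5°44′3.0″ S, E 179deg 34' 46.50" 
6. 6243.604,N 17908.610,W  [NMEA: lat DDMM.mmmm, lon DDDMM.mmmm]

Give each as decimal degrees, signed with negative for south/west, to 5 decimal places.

1. -89.19938, 102.63168
2. 89.05217, 0.54017
3. 0.01111, 0.71972
4. 46.15667, -179.88497
5. -5.73417, 179.57958
6. 62.72673, -179.14350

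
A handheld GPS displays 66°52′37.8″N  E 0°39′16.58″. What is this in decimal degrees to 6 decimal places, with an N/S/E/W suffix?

66.877167° N, 0.654606° E

Latitude: 66 + 52/60 + 37.8/3600 = 66.8771667
Lon: 0° + 39/60 + 16.58/3600 = 0 + 0.650000 + 0.004606 = 0.6546056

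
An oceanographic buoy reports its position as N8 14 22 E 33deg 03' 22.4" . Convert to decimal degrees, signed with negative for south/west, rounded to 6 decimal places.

8.239444, 33.056222

φ: 8° + 14/60 + 22/3600 = 8 + 0.233333 + 0.006111 = 8.2394444
N ⇒ keep positive
Lon: 33° + 3/60 + 22.4/3600 = 33 + 0.050000 + 0.006222 = 33.0562222
E ⇒ keep positive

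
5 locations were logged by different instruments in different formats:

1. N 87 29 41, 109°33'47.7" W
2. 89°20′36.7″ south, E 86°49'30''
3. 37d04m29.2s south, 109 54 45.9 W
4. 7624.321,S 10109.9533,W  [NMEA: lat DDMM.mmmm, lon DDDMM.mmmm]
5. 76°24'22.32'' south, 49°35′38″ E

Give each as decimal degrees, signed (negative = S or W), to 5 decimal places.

Point 1:
  φ: 29′ + 41″ = 29.68333′; 87 + 29.68333/60 = 87.494722
  N → positive
  Lon: 109° + 33/60 + 47.7/3600 = 109 + 0.550000 + 0.013250 = 109.563250
  W → negative
Point 2:
  φ: 20′ + 36.7″ = 20.61167′; 89 + 20.61167/60 = 89.343528
  S → negative
  Lon: 86 + 49/60 + 30/3600 = 86.825000
  E ⇒ keep positive
Point 3:
  Lat: 37 + 4/60 + 29.2/3600 = 37.074778
  hemisphere S, so the sign is −
  λ: 109 + 54/60 + 45.9/3600 = 109.912750
  W → negative
Point 4:
  Latitude: split at 2 digits → 76° and 24.321′; 76 + 24.321/60 = 76.405350
  S ⇒ negate
  Lon: split at 3 digits → 101° and 9.9533′; 101 + 9.9533/60 = 101.165888
  W → negative
Point 5:
  φ: 24′ + 22.32″ = 24.37200′; 76 + 24.37200/60 = 76.406200
  S → negative
  λ: 35′ + 38″ = 35.63333′; 49 + 35.63333/60 = 49.593889
  E → positive

1. 87.49472, -109.56325
2. -89.34353, 86.82500
3. -37.07478, -109.91275
4. -76.40535, -101.16589
5. -76.40620, 49.59389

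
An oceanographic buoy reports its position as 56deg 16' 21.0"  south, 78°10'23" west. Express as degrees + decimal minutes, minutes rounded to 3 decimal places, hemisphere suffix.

56° 16.350′ S, 78° 10.383′ W

φ: 16 + 21/60 = 16.35000′
λ: 10 + 23/60 = 10.38333′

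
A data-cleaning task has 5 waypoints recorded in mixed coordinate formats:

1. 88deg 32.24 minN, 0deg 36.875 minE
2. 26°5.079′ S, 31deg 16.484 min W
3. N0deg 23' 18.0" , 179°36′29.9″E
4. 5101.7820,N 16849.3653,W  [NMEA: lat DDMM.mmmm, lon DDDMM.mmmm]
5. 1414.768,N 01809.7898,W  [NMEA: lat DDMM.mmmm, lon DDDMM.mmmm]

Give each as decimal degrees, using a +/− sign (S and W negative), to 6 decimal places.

1. 88.537333, 0.614583
2. -26.084650, -31.274733
3. 0.388333, 179.608306
4. 51.029700, -168.822755
5. 14.246133, -18.163163

Point 1:
  Latitude: 32.24′ = 0.537333°; total 88.5373333
  N ⇒ keep positive
  Longitude: 0 + 36.875/60 = 0.6145833
  E ⇒ keep positive
Point 2:
  Lat: 26 + 5.079/60 = 26.0846500
  S → negative
  Longitude: 16.484′ = 0.274733°; total 31.2747333
  hemisphere W, so the sign is −
Point 3:
  Latitude: 0 + 23/60 + 18/3600 = 0.3883333
  N → positive
  λ: 179 + 36/60 + 29.9/3600 = 179.6083056
  E ⇒ keep positive
Point 4:
  φ: degrees = first 2 digits = 51, minutes = 1.782; 51 + 1.782/60 = 51.0297000
  N ⇒ keep positive
  Longitude: degrees = first 3 digits = 168, minutes = 49.3653; 168 + 49.3653/60 = 168.8227550
  W ⇒ negate
Point 5:
  φ: degrees = first 2 digits = 14, minutes = 14.768; 14 + 14.768/60 = 14.2461333
  N ⇒ keep positive
  Longitude: degrees = first 3 digits = 18, minutes = 9.7898; 18 + 9.7898/60 = 18.1631633
  W ⇒ negate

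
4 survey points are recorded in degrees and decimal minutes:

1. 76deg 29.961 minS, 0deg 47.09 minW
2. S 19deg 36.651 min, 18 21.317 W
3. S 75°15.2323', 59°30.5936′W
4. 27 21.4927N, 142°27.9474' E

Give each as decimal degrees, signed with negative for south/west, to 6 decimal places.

1. -76.499350, -0.784833
2. -19.610850, -18.355283
3. -75.253872, -59.509893
4. 27.358212, 142.465790

Point 1:
  Latitude: 29.961′ = 0.499350°; total 76.4993500
  S → negative
  Longitude: 47.09′ = 0.784833°; total 0.7848333
  W ⇒ negate
Point 2:
  Lat: 19 + 36.651/60 = 19.6108500
  S → negative
  Longitude: 21.317′ = 0.355283°; total 18.3552833
  hemisphere W, so the sign is −
Point 3:
  φ: 15.2323′ = 0.253872°; total 75.2538717
  hemisphere S, so the sign is −
  Lon: 30.5936′ = 0.509893°; total 59.5098933
  W ⇒ negate
Point 4:
  φ: 21.4927′ = 0.358212°; total 27.3582117
  N ⇒ keep positive
  Lon: 27.9474′ = 0.465790°; total 142.4657900
  E → positive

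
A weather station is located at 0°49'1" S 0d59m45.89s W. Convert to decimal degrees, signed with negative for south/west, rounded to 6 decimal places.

-0.816944, -0.996081

φ: 0 + 49/60 + 1/3600 = 0.8169444
hemisphere S, so the sign is −
Lon: 0 + 59/60 + 45.89/3600 = 0.9960806
W ⇒ negate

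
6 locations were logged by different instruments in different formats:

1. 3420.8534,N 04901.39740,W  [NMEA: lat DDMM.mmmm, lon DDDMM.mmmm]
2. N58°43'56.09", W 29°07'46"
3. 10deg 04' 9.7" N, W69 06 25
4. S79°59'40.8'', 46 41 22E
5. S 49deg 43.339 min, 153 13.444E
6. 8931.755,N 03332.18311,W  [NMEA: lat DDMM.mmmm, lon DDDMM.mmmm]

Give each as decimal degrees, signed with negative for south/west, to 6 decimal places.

Point 1:
  φ: split at 2 digits → 34° and 20.8534′; 34 + 20.8534/60 = 34.3475567
  N → positive
  Lon: degrees = first 3 digits = 49, minutes = 1.3974; 49 + 1.3974/60 = 49.0232900
  W ⇒ negate
Point 2:
  Latitude: 58° + 43/60 + 56.09/3600 = 58 + 0.716667 + 0.015581 = 58.7322472
  N → positive
  Longitude: 29° + 7/60 + 46/3600 = 29 + 0.116667 + 0.012778 = 29.1294444
  hemisphere W, so the sign is −
Point 3:
  φ: 4′ + 9.7″ = 4.16167′; 10 + 4.16167/60 = 10.0693611
  N ⇒ keep positive
  Longitude: 69 + 6/60 + 25/3600 = 69.1069444
  hemisphere W, so the sign is −
Point 4:
  φ: 79° + 59/60 + 40.8/3600 = 79 + 0.983333 + 0.011333 = 79.9946667
  S → negative
  Longitude: 46 + 41/60 + 22/3600 = 46.6894444
  E ⇒ keep positive
Point 5:
  φ: 43.339′ = 0.722317°; total 49.7223167
  hemisphere S, so the sign is −
  Lon: 153 + 13.444/60 = 153.2240667
  E ⇒ keep positive
Point 6:
  Lat: degrees = first 2 digits = 89, minutes = 31.755; 89 + 31.755/60 = 89.5292500
  N → positive
  λ: degrees = first 3 digits = 33, minutes = 32.18311; 33 + 32.18311/60 = 33.5363852
  hemisphere W, so the sign is −

1. 34.347557, -49.023290
2. 58.732247, -29.129444
3. 10.069361, -69.106944
4. -79.994667, 46.689444
5. -49.722317, 153.224067
6. 89.529250, -33.536385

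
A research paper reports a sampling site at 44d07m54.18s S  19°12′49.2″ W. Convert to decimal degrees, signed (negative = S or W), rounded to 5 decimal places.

-44.13172, -19.21367

Lat: 44 + 7/60 + 54.18/3600 = 44.131717
S → negative
Longitude: 19 + 12/60 + 49.2/3600 = 19.213667
hemisphere W, so the sign is −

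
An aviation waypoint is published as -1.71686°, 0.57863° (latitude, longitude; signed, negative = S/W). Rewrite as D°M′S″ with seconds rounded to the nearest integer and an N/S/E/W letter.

1°43′1″ S, 0°34′43″ E

Latitude is negative → S; |value| = 1.716860
Lat: whole degrees 1; 43.01160′ → 43′ and 0.70″
Longitude: 0.578630° → 34.71780′; 0.71780 × 60 = 43.07″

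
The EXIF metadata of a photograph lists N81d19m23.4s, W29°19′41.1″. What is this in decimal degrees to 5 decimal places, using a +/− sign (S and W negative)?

81.32317, -29.32808

Lat: 81° + 19/60 + 23.4/3600 = 81 + 0.316667 + 0.006500 = 81.323167
N → positive
λ: 29 + 19/60 + 41.1/3600 = 29.328083
W ⇒ negate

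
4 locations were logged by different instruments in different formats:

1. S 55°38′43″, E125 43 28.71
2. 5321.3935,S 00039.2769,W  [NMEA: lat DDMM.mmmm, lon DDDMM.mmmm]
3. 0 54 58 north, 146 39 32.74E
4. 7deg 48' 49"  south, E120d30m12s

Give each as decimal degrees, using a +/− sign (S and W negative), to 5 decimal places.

1. -55.64528, 125.72464
2. -53.35656, -0.65462
3. 0.91611, 146.65909
4. -7.81361, 120.50333

Point 1:
  Latitude: 55° + 38/60 + 43/3600 = 55 + 0.633333 + 0.011944 = 55.645278
  hemisphere S, so the sign is −
  Lon: 125° + 43/60 + 28.71/3600 = 125 + 0.716667 + 0.007975 = 125.724642
  E → positive
Point 2:
  Lat: split at 2 digits → 53° and 21.3935′; 53 + 21.3935/60 = 53.356558
  S → negative
  λ: split at 3 digits → 000° and 39.2769′; 0 + 39.2769/60 = 0.654615
  W ⇒ negate
Point 3:
  Lat: 54′ + 58″ = 54.96667′; 0 + 54.96667/60 = 0.916111
  N ⇒ keep positive
  Longitude: 146° + 39/60 + 32.74/3600 = 146 + 0.650000 + 0.009094 = 146.659094
  E ⇒ keep positive
Point 4:
  Lat: 48′ + 49″ = 48.81667′; 7 + 48.81667/60 = 7.813611
  hemisphere S, so the sign is −
  Longitude: 120° + 30/60 + 12/3600 = 120 + 0.500000 + 0.003333 = 120.503333
  E → positive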